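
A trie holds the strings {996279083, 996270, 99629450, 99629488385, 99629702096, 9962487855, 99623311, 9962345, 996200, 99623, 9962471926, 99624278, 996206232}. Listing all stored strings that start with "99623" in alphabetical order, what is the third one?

9962345

DFS of the "99623" subtree visits, in order: "99623", "99623311", "9962345"
The 3rd is 9962345.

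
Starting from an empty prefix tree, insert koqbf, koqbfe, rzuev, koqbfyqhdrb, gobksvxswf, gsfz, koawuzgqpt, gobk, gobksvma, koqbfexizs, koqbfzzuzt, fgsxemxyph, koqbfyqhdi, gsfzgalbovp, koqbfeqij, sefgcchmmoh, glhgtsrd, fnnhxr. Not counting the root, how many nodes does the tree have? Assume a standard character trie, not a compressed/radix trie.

93

Insert word by word; a character creates a node only if that edge doesn't already exist:
  "koqbf" → 5 new (k, o, q, b, f)
  "koqbfe" → prefix "koqbf" already present; 1 new (e)
  "rzuev" → 5 new (r, z, u, e, v)
  "koqbfyqhdrb" → prefix "koqbf" already present; 6 new (y, q, h, d, r, b)
  "gobksvxswf" → 10 new (g, o, b, k, s, v, x, s, w, f)
  "gsfz" → prefix "g" already present; 3 new (s, f, z)
  "koawuzgqpt" → prefix "ko" already present; 8 new (a, w, u, z, g, q, p, t)
  "gobk" → prefix "gobk" already present; 0 new (none)
  "gobksvma" → prefix "gobksv" already present; 2 new (m, a)
  "koqbfexizs" → prefix "koqbfe" already present; 4 new (x, i, z, s)
  "koqbfzzuzt" → prefix "koqbf" already present; 5 new (z, z, u, z, t)
  "fgsxemxyph" → 10 new (f, g, s, x, e, m, x, y, p, h)
  "koqbfyqhdi" → prefix "koqbfyqhd" already present; 1 new (i)
  "gsfzgalbovp" → prefix "gsfz" already present; 7 new (g, a, l, b, o, v, p)
  "koqbfeqij" → prefix "koqbfe" already present; 3 new (q, i, j)
  "sefgcchmmoh" → 11 new (s, e, f, g, c, c, h, m, m, o, h)
  "glhgtsrd" → prefix "g" already present; 7 new (l, h, g, t, s, r, d)
  "fnnhxr" → prefix "f" already present; 5 new (n, n, h, x, r)
Total nodes = 5 + 1 + 5 + 6 + 10 + 3 + 8 + 0 + 2 + 4 + 5 + 10 + 1 + 7 + 3 + 11 + 7 + 5 = 93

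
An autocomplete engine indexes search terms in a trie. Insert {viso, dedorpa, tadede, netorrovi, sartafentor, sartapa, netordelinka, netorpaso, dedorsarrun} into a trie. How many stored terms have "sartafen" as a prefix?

1

Walk to "sartafen"; the words in its subtree are exactly those with that prefix.
Matches: "sartafentor"
Count: 1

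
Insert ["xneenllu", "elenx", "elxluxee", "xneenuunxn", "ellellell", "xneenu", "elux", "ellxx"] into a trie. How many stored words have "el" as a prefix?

5

Traverse to the node for "el", then collect every word in that subtree.
Words under "el": elenx, ellellell, ellxx, elux, elxluxee
Count: 5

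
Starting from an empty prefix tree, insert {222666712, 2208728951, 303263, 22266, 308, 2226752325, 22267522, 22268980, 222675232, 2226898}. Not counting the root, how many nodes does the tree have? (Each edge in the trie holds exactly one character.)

Count nodes per top-level branch (shared prefixes stored once):
  '2'-branch (2208728951, 22266, 222666712, 22267522, 222675232, 2226752325, 2226898, 22268980): 28 nodes
  '3'-branch (303263, 308): 7 nodes
Sum: 35

35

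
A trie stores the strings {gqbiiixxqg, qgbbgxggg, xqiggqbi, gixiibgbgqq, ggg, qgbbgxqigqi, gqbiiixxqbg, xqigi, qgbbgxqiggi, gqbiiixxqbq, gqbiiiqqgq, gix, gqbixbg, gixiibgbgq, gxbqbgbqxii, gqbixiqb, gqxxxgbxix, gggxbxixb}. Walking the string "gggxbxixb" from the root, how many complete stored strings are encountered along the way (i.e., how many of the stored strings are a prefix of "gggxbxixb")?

2

Traverse "gggxbxixb" character by character; count nodes along the way that are marked as word ends.
Prefixes of the query that are stored words: "ggg", "gggxbxixb"
Count: 2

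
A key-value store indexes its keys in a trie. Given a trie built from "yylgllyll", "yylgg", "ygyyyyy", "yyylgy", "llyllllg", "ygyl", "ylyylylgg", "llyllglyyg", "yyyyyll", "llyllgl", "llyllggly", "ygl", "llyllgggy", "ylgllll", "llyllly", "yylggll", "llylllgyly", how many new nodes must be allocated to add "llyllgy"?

The longest prefix of "llyllgy" already in the trie is "llyllg" (length 6).
New nodes needed: |"llyllgy"| − 6 = 7 − 6 = 1.

1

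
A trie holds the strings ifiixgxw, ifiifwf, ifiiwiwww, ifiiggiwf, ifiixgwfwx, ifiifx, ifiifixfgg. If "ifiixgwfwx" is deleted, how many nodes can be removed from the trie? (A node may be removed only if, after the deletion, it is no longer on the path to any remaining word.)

4

A node on "ifiixgwfwx"'s path can go only if nothing else ends at it or branches off below it.
The suffix "wfwx" (4 nodes) is used only by "ifiixgwfwx"; the node for "ifiixg" still has the child "x", so pruning stops there.
Nodes removed: 4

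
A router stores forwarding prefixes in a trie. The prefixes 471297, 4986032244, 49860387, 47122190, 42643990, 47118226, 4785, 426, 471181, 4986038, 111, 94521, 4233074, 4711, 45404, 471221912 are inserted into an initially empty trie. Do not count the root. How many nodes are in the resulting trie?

55

Insert word by word; a character creates a node only if that edge doesn't already exist:
  "471297" → 6 new (4, 7, 1, 2, 9, 7)
  "4986032244" → prefix "4" already present; 9 new (9, 8, 6, 0, 3, 2, 2, 4, 4)
  "49860387" → prefix "498603" already present; 2 new (8, 7)
  "47122190" → prefix "4712" already present; 4 new (2, 1, 9, 0)
  "42643990" → prefix "4" already present; 7 new (2, 6, 4, 3, 9, 9, 0)
  "47118226" → prefix "471" already present; 5 new (1, 8, 2, 2, 6)
  "4785" → prefix "47" already present; 2 new (8, 5)
  "426" → prefix "426" already present; 0 new (none)
  "471181" → prefix "47118" already present; 1 new (1)
  "4986038" → prefix "4986038" already present; 0 new (none)
  "111" → 3 new (1, 1, 1)
  "94521" → 5 new (9, 4, 5, 2, 1)
  "4233074" → prefix "42" already present; 5 new (3, 3, 0, 7, 4)
  "4711" → prefix "4711" already present; 0 new (none)
  "45404" → prefix "4" already present; 4 new (5, 4, 0, 4)
  "471221912" → prefix "4712219" already present; 2 new (1, 2)
Total nodes = 6 + 9 + 2 + 4 + 7 + 5 + 2 + 0 + 1 + 0 + 3 + 5 + 5 + 0 + 4 + 2 = 55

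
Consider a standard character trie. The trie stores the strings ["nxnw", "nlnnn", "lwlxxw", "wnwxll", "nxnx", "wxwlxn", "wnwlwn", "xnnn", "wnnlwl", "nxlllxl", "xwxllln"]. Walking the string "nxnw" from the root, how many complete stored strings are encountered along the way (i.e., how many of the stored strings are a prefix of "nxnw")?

Walk "nxnw" from the root; an end-of-word marker is hit whenever a stored word is a prefix of "nxnw".
Prefixes of the query that are stored words: "nxnw"
Count: 1

1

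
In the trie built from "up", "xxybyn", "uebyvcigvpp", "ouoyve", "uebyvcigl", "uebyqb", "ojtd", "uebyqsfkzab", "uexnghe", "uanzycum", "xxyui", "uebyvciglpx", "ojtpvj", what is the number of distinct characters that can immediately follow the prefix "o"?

2

Follow the path "o" to its node, then look at its outgoing edges.
Distinct next characters after "o": j, u.
That node has 2 child edges.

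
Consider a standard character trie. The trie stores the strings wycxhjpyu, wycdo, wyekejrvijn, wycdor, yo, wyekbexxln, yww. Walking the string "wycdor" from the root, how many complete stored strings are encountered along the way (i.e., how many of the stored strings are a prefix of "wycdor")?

Traverse "wycdor" character by character; count nodes along the way that are marked as word ends.
Prefixes of the query that are stored words: "wycdo", "wycdor"
Count: 2

2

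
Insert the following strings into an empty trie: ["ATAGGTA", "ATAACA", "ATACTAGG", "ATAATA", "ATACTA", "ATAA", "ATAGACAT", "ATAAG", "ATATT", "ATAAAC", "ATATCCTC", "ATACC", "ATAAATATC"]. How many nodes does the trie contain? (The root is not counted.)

Trie structure (* marks end of a word):
(root)
└─ A
   └─ T
      └─ A
         ├─ A *
         │  ├─ A
         │  │  ├─ C *
         │  │  └─ T
         │  │     └─ A
         │  │        └─ T
         │  │           └─ C *
         │  ├─ C
         │  │  └─ A *
         │  ├─ G *
         │  └─ T
         │     └─ A *
         ├─ C
         │  ├─ C *
         │  └─ T
         │     └─ A *
         │        └─ G
         │           └─ G *
         ├─ G
         │  ├─ A
         │  │  └─ C
         │  │     └─ A
         │  │        └─ T *
         │  └─ G
         │     └─ T
         │        └─ A *
         └─ T
            ├─ C
            │  └─ C
            │     └─ T
            │        └─ C *
            └─ T *
Counting every labelled node above: 35.

35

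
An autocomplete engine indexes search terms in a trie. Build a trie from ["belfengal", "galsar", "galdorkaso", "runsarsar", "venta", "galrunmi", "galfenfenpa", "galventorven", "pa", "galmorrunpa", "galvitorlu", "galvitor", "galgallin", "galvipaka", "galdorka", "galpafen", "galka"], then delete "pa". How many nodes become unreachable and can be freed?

2

A node on "pa"'s path can go only if nothing else ends at it or branches off below it.
No other word shares any prefix with "pa", so all 2 of its nodes go.
Nodes removed: 2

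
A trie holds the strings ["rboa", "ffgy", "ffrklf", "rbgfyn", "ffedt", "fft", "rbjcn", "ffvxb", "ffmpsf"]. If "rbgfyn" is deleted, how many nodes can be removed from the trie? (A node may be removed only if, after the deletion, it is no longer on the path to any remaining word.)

4

A node on "rbgfyn"'s path can go only if nothing else ends at it or branches off below it.
The suffix "gfyn" (4 nodes) is used only by "rbgfyn"; the node for "rb" still has the child "o", so pruning stops there.
Nodes removed: 4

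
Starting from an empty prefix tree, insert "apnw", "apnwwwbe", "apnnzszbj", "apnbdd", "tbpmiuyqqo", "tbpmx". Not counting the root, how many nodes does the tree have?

Count nodes per top-level branch (shared prefixes stored once):
  'a'-branch (apnbdd, apnnzszbj, apnw, apnwwwbe): 17 nodes
  't'-branch (tbpmiuyqqo, tbpmx): 11 nodes
Sum: 28

28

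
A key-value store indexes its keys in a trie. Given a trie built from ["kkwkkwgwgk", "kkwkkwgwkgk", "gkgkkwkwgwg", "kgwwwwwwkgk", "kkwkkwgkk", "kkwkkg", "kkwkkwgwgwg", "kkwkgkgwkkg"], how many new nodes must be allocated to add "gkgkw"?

1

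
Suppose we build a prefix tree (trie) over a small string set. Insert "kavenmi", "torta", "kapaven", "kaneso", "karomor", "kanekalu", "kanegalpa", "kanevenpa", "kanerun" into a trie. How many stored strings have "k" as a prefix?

Traverse to the node for "k", then collect every word in that subtree.
Words under "k": kanegalpa, kanekalu, kanerun, kaneso, kanevenpa, kapaven, karomor, kavenmi
Count: 8

8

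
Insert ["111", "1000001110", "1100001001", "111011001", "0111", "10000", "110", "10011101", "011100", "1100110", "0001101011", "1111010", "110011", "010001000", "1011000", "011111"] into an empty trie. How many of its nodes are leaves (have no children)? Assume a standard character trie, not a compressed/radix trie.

11

Leaves are exactly the stored words that no other stored word extends.
Those words: "0001101011", "010001000", "011100", "011111", "1000001110", "10011101", "1011000", "1100001001", "1100110", "111011001", "1111010"
Leaf count: 11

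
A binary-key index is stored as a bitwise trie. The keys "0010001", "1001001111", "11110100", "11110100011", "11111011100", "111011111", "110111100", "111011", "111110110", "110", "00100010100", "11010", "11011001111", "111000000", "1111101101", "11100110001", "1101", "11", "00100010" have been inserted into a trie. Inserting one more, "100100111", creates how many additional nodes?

"100100111" is already a full path in the trie; only an end-marker is added.
No new nodes are needed: 0.

0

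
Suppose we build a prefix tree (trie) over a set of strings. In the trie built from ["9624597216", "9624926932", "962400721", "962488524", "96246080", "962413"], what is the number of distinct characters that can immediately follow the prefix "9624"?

The children of the "9624" node are the distinct next characters among strings starting with "9624".
Characters that immediately follow "9624" among the stored strings: {0, 1, 5, 6, 8, 9}.
That node has 6 child edges.

6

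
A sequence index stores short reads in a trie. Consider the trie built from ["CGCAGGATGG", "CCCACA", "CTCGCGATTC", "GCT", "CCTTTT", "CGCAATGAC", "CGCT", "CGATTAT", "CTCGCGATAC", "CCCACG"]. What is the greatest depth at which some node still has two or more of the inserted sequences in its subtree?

Look for the deepest trie node that still has at least two words in its subtree.
"CTCGCGATAC" and "CTCGCGATTC" agree on "CTCGCGAT" (8 characters) before diverging; nothing deeper is shared.
Longest shared-prefix length: 8

8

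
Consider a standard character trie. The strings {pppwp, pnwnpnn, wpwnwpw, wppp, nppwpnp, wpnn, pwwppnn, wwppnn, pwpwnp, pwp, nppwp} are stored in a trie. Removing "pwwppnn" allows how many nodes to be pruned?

A node on "pwwppnn"'s path can go only if nothing else ends at it or branches off below it.
The suffix "wppnn" (5 nodes) is used only by "pwwppnn"; the node for "pw" still has the child "p", so pruning stops there.
Nodes removed: 5

5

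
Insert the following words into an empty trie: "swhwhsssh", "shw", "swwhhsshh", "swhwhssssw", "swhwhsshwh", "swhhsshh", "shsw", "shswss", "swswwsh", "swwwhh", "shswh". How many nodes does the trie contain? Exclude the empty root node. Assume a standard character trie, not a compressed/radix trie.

41

Trace insertions, counting only characters that open a new branch:
  "swhwhsssh" → 9 new (s, w, h, w, h, s, s, s, h)
  "shw" → prefix "s" already present; 2 new (h, w)
  "swwhhsshh" → prefix "sw" already present; 7 new (w, h, h, s, s, h, h)
  "swhwhssssw" → prefix "swhwhsss" already present; 2 new (s, w)
  "swhwhsshwh" → prefix "swhwhss" already present; 3 new (h, w, h)
  "swhhsshh" → prefix "swh" already present; 5 new (h, s, s, h, h)
  "shsw" → prefix "sh" already present; 2 new (s, w)
  "shswss" → prefix "shsw" already present; 2 new (s, s)
  "swswwsh" → prefix "sw" already present; 5 new (s, w, w, s, h)
  "swwwhh" → prefix "sww" already present; 3 new (w, h, h)
  "shswh" → prefix "shsw" already present; 1 new (h)
Total nodes = 9 + 2 + 7 + 2 + 3 + 5 + 2 + 2 + 5 + 3 + 1 = 41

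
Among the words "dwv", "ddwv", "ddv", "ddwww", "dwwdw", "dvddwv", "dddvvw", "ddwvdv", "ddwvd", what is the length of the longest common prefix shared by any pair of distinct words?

5

The deepest shared node is where two words last agree before diverging.
"ddwvd" and "ddwvdv" agree on "ddwvd" (5 characters) before diverging; nothing deeper is shared.
Longest shared-prefix length: 5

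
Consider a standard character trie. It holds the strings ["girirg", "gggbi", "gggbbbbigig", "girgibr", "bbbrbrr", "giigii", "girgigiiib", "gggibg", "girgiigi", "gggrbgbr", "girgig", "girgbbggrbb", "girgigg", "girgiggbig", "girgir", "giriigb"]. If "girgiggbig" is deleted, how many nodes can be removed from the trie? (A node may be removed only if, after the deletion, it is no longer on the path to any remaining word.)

Walk "girgiggbig" from the leaf back toward the root, removing each node that no remaining word uses.
The suffix "big" (3 nodes) is used only by "girgiggbig"; "girgigg" is itself a stored word, so pruning stops there.
Nodes removed: 3

3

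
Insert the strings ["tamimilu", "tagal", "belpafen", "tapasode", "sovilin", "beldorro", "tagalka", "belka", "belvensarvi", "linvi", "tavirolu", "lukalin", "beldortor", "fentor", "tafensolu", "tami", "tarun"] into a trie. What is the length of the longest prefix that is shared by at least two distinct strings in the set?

6

The deepest shared node is where two words last agree before diverging.
"beldorro" and "beldortor" agree on "beldor" (6 characters) before diverging; nothing deeper is shared.
Longest shared-prefix length: 6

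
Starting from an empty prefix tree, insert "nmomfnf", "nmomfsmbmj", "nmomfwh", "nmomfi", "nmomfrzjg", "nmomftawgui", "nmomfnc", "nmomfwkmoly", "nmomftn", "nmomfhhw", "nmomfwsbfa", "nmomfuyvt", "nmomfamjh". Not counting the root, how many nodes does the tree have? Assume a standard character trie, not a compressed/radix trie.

Insert word by word; a character creates a node only if that edge doesn't already exist:
  "nmomfnf" → 7 new (n, m, o, m, f, n, f)
  "nmomfsmbmj" → prefix "nmomf" already present; 5 new (s, m, b, m, j)
  "nmomfwh" → prefix "nmomf" already present; 2 new (w, h)
  "nmomfi" → prefix "nmomf" already present; 1 new (i)
  "nmomfrzjg" → prefix "nmomf" already present; 4 new (r, z, j, g)
  "nmomftawgui" → prefix "nmomf" already present; 6 new (t, a, w, g, u, i)
  "nmomfnc" → prefix "nmomfn" already present; 1 new (c)
  "nmomfwkmoly" → prefix "nmomfw" already present; 5 new (k, m, o, l, y)
  "nmomftn" → prefix "nmomft" already present; 1 new (n)
  "nmomfhhw" → prefix "nmomf" already present; 3 new (h, h, w)
  "nmomfwsbfa" → prefix "nmomfw" already present; 4 new (s, b, f, a)
  "nmomfuyvt" → prefix "nmomf" already present; 4 new (u, y, v, t)
  "nmomfamjh" → prefix "nmomf" already present; 4 new (a, m, j, h)
Total nodes = 7 + 5 + 2 + 1 + 4 + 6 + 1 + 5 + 1 + 3 + 4 + 4 + 4 = 47

47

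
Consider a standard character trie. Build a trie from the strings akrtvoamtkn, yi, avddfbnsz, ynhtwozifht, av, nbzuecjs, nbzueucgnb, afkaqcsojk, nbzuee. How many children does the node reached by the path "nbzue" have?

3

Walk "nbzue" from the root, arriving at one node.
Characters that immediately follow "nbzue" among the stored strings: {c, e, u}.
That node has 3 child edges.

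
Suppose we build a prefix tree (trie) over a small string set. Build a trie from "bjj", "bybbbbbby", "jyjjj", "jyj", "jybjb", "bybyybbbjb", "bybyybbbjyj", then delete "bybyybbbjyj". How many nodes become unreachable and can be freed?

Walk "bybyybbbjyj" from the leaf back toward the root, removing each node that no remaining word uses.
The suffix "yj" (2 nodes) is used only by "bybyybbbjyj"; the node for "bybyybbbj" still has the child "b", so pruning stops there.
Nodes removed: 2

2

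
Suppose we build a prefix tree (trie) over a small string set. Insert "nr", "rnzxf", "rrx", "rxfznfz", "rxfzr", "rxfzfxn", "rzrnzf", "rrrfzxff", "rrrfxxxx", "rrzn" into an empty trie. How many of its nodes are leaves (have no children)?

10

A leaf is a node with no children — equivalently, the end of a word that is not a proper prefix of any other stored word.
Those words: "nr", "rnzxf", "rrrfxxxx", "rrrfzxff", "rrx", "rrzn", "rxfzfxn", "rxfznfz", "rxfzr", "rzrnzf"
Leaf count: 10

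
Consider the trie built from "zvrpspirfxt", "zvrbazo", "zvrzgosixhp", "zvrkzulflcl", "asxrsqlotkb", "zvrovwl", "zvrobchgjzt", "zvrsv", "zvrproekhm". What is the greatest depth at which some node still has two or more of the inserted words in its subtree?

4

The deepest shared node is where two words last agree before diverging.
e.g. "zvrobchgjzt" and "zvrovwl" share the prefix "zvro" of length 4; no pair shares a longer one.
Longest shared-prefix length: 4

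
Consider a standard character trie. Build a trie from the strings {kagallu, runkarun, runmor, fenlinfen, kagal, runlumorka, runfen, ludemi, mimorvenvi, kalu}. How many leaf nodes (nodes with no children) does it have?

9

Leaves are exactly the stored words that no other stored word extends.
Those words: "fenlinfen", "kagallu", "kalu", "ludemi", "mimorvenvi", "runfen", "runkarun", "runlumorka", "runmor"
Leaf count: 9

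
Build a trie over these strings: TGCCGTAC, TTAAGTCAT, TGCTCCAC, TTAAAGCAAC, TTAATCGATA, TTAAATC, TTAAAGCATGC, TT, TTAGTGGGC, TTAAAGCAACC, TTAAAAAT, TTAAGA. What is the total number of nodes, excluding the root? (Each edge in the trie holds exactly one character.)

Trace insertions, counting only characters that open a new branch:
  "TGCCGTAC" → 8 new (T, G, C, C, G, T, A, C)
  "TTAAGTCAT" → prefix "T" already present; 8 new (T, A, A, G, T, C, A, T)
  "TGCTCCAC" → prefix "TGC" already present; 5 new (T, C, C, A, C)
  "TTAAAGCAAC" → prefix "TTAA" already present; 6 new (A, G, C, A, A, C)
  "TTAATCGATA" → prefix "TTAA" already present; 6 new (T, C, G, A, T, A)
  "TTAAATC" → prefix "TTAAA" already present; 2 new (T, C)
  "TTAAAGCATGC" → prefix "TTAAAGCA" already present; 3 new (T, G, C)
  "TT" → prefix "TT" already present; 0 new (none)
  "TTAGTGGGC" → prefix "TTA" already present; 6 new (G, T, G, G, G, C)
  "TTAAAGCAACC" → prefix "TTAAAGCAAC" already present; 1 new (C)
  "TTAAAAAT" → prefix "TTAAA" already present; 3 new (A, A, T)
  "TTAAGA" → prefix "TTAAG" already present; 1 new (A)
Total nodes = 8 + 8 + 5 + 6 + 6 + 2 + 3 + 0 + 6 + 1 + 3 + 1 = 49

49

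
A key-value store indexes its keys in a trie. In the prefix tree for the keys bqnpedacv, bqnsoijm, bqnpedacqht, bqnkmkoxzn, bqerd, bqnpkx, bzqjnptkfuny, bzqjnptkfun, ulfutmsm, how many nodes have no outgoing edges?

Leaves are exactly the stored words that no other stored word extends.
Those words: "bqerd", "bqnkmkoxzn", "bqnpedacqht", "bqnpedacv", "bqnpkx", "bqnsoijm", "bzqjnptkfuny", "ulfutmsm"
Leaf count: 8

8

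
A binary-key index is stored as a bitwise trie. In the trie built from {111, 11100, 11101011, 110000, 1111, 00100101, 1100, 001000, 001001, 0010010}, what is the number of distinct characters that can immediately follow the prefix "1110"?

Walk "1110" from the root, arriving at one node.
Distinct next characters after "1110": 0, 1.
That node has 2 child edges.

2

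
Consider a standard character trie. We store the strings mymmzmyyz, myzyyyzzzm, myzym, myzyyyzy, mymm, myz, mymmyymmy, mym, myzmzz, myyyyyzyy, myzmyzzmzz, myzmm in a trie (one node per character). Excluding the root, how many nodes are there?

Trace insertions, counting only characters that open a new branch:
  "mymmzmyyz" → 9 new (m, y, m, m, z, m, y, y, z)
  "myzyyyzzzm" → prefix "my" already present; 8 new (z, y, y, y, z, z, z, m)
  "myzym" → prefix "myzy" already present; 1 new (m)
  "myzyyyzy" → prefix "myzyyyz" already present; 1 new (y)
  "mymm" → prefix "mymm" already present; 0 new (none)
  "myz" → prefix "myz" already present; 0 new (none)
  "mymmyymmy" → prefix "mymm" already present; 5 new (y, y, m, m, y)
  "mym" → prefix "mym" already present; 0 new (none)
  "myzmzz" → prefix "myz" already present; 3 new (m, z, z)
  "myyyyyzyy" → prefix "my" already present; 7 new (y, y, y, y, z, y, y)
  "myzmyzzmzz" → prefix "myzm" already present; 6 new (y, z, z, m, z, z)
  "myzmm" → prefix "myzm" already present; 1 new (m)
Total nodes = 9 + 8 + 1 + 1 + 0 + 0 + 5 + 0 + 3 + 7 + 6 + 1 = 41

41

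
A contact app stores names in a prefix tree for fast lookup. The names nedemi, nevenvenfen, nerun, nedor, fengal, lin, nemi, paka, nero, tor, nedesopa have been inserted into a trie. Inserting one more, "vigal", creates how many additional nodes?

Nothing in the trie begins with "v"; the whole of "vigal" is new.
5 − 0 = 5 new nodes.

5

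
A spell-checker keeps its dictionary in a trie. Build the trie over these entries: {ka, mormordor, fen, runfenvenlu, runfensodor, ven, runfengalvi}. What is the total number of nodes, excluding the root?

38

Trie structure (* marks end of a word):
(root)
├─ f
│  └─ e
│     └─ n *
├─ k
│  └─ a *
├─ m
│  └─ o
│     └─ r
│        └─ m
│           └─ o
│              └─ r
│                 └─ d
│                    └─ o
│                       └─ r *
├─ r
│  └─ u
│     └─ n
│        └─ f
│           └─ e
│              └─ n
│                 ├─ g
│                 │  └─ a
│                 │     └─ l
│                 │        └─ v
│                 │           └─ i *
│                 ├─ s
│                 │  └─ o
│                 │     └─ d
│                 │        └─ o
│                 │           └─ r *
│                 └─ v
│                    └─ e
│                       └─ n
│                          └─ l
│                             └─ u *
└─ v
   └─ e
      └─ n *
Counting every labelled node above: 38.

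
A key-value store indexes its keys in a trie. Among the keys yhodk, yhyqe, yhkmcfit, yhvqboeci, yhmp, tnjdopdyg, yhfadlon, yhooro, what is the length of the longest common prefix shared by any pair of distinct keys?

Equivalently: take the maximum, over all pairs, of their longest common prefix length.
"yhodk" and "yhooro" agree on "yho" (3 characters) before diverging; nothing deeper is shared.
Longest shared-prefix length: 3

3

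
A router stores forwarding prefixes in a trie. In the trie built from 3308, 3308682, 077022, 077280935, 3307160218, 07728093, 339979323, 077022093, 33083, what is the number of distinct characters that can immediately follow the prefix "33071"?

1

Walk "33071" from the root, arriving at one node.
Distinct next characters after "33071": 6.
That node has 1 child edge.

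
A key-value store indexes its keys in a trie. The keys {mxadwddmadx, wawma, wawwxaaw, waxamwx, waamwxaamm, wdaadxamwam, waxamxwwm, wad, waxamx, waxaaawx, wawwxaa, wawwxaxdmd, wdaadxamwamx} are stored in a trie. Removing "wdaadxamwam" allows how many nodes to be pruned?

0

Walk "wdaadxamwam" from the leaf back toward the root, removing each node that no remaining word uses.
Every node on "wdaadxamwam" is still needed (e.g. by "wdaadxamwamx"), so nothing is freed.
Nodes removed: 0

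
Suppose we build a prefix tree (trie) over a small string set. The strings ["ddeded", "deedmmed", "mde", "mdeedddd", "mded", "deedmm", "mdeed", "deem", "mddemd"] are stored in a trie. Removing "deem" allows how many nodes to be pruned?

1

After clearing the end-marker at "deem", prune upward until reaching a node still needed by another word.
The suffix "m" (1 node) is used only by "deem"; the node for "dee" still has the child "d", so pruning stops there.
Nodes removed: 1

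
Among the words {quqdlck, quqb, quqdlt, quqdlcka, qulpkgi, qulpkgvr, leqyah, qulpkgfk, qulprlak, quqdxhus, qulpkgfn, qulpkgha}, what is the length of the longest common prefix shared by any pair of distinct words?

Look for the deepest trie node that still has at least two words in its subtree.
"qulpkgfk" and "qulpkgfn" agree on "qulpkgf" (7 characters) before diverging; nothing deeper is shared.
Longest shared-prefix length: 7

7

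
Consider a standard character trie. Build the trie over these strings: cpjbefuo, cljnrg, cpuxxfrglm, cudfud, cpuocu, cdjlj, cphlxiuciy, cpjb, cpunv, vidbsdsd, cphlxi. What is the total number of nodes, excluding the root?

Insert word by word; a character creates a node only if that edge doesn't already exist:
  "cpjbefuo" → 8 new (c, p, j, b, e, f, u, o)
  "cljnrg" → prefix "c" already present; 5 new (l, j, n, r, g)
  "cpuxxfrglm" → prefix "cp" already present; 8 new (u, x, x, f, r, g, l, m)
  "cudfud" → prefix "c" already present; 5 new (u, d, f, u, d)
  "cpuocu" → prefix "cpu" already present; 3 new (o, c, u)
  "cdjlj" → prefix "c" already present; 4 new (d, j, l, j)
  "cphlxiuciy" → prefix "cp" already present; 8 new (h, l, x, i, u, c, i, y)
  "cpjb" → prefix "cpjb" already present; 0 new (none)
  "cpunv" → prefix "cpu" already present; 2 new (n, v)
  "vidbsdsd" → 8 new (v, i, d, b, s, d, s, d)
  "cphlxi" → prefix "cphlxi" already present; 0 new (none)
Total nodes = 8 + 5 + 8 + 5 + 3 + 4 + 8 + 0 + 2 + 8 + 0 = 51

51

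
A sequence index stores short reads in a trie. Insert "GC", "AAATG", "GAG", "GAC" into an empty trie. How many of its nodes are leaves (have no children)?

Leaves are exactly the stored words that no other stored word extends.
Those words: "AAATG", "GAC", "GAG", "GC"
Leaf count: 4

4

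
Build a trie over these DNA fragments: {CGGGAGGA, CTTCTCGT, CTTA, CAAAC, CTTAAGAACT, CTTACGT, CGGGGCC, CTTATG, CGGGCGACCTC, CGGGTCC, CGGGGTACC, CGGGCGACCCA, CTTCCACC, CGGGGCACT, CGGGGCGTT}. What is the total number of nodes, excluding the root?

60

For each word, the new-node count is its length minus the longest prefix already in the trie:
  "CGGGAGGA" → 8 new (C, G, G, G, A, G, G, A)
  "CTTCTCGT" → prefix "C" already present; 7 new (T, T, C, T, C, G, T)
  "CTTA" → prefix "CTT" already present; 1 new (A)
  "CAAAC" → prefix "C" already present; 4 new (A, A, A, C)
  "CTTAAGAACT" → prefix "CTTA" already present; 6 new (A, G, A, A, C, T)
  "CTTACGT" → prefix "CTTA" already present; 3 new (C, G, T)
  "CGGGGCC" → prefix "CGGG" already present; 3 new (G, C, C)
  "CTTATG" → prefix "CTTA" already present; 2 new (T, G)
  "CGGGCGACCTC" → prefix "CGGG" already present; 7 new (C, G, A, C, C, T, C)
  "CGGGTCC" → prefix "CGGG" already present; 3 new (T, C, C)
  "CGGGGTACC" → prefix "CGGGG" already present; 4 new (T, A, C, C)
  "CGGGCGACCCA" → prefix "CGGGCGACC" already present; 2 new (C, A)
  "CTTCCACC" → prefix "CTTC" already present; 4 new (C, A, C, C)
  "CGGGGCACT" → prefix "CGGGGC" already present; 3 new (A, C, T)
  "CGGGGCGTT" → prefix "CGGGGC" already present; 3 new (G, T, T)
Total nodes = 8 + 7 + 1 + 4 + 6 + 3 + 3 + 2 + 7 + 3 + 4 + 2 + 4 + 3 + 3 = 60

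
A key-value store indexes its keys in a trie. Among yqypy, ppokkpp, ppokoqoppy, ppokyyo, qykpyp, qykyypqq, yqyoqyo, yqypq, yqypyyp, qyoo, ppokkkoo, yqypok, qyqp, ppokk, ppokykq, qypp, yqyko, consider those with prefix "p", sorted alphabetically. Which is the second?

ppokkkoo

Filter for "p…" and sort: "ppokk", "ppokkkoo", "ppokkpp", "ppokoqoppy", "ppokykq", "ppokyyo"
The 2nd is ppokkkoo.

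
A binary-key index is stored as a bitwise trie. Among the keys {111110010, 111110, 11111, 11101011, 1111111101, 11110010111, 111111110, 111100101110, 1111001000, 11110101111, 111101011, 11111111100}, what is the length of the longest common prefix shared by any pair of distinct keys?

Equivalently: take the maximum, over all pairs, of their longest common prefix length.
e.g. "11110010111" and "111100101110" share the prefix "11110010111" of length 11; no pair shares a longer one.
Longest shared-prefix length: 11

11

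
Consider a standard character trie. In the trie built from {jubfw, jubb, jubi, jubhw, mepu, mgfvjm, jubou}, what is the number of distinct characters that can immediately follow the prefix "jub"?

5

Walk "jub" from the root, arriving at one node.
Characters that immediately follow "jub" among the stored strings: {b, f, h, i, o}.
That node has 5 child edges.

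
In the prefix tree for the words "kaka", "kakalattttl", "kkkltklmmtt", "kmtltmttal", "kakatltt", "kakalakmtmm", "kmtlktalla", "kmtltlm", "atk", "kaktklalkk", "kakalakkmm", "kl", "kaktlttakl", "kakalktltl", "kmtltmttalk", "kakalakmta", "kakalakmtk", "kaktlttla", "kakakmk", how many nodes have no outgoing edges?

Leaves are exactly the stored words that no other stored word extends.
Those words: "atk", "kakakmk", "kakalakkmm", "kakalakmta", "kakalakmtk", "kakalakmtmm", "kakalattttl", "kakalktltl", "kakatltt", "kaktklalkk", "kaktlttakl", "kaktlttla", "kkkltklmmtt", "kl", "kmtlktalla", "kmtltlm", "kmtltmttalk"
Leaf count: 17

17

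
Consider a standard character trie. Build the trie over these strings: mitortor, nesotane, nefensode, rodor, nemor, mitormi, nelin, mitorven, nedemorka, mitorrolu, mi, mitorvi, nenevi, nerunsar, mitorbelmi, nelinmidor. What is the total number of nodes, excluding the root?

71

Trace insertions, counting only characters that open a new branch:
  "mitortor" → 8 new (m, i, t, o, r, t, o, r)
  "nesotane" → 8 new (n, e, s, o, t, a, n, e)
  "nefensode" → prefix "ne" already present; 7 new (f, e, n, s, o, d, e)
  "rodor" → 5 new (r, o, d, o, r)
  "nemor" → prefix "ne" already present; 3 new (m, o, r)
  "mitormi" → prefix "mitor" already present; 2 new (m, i)
  "nelin" → prefix "ne" already present; 3 new (l, i, n)
  "mitorven" → prefix "mitor" already present; 3 new (v, e, n)
  "nedemorka" → prefix "ne" already present; 7 new (d, e, m, o, r, k, a)
  "mitorrolu" → prefix "mitor" already present; 4 new (r, o, l, u)
  "mi" → prefix "mi" already present; 0 new (none)
  "mitorvi" → prefix "mitorv" already present; 1 new (i)
  "nenevi" → prefix "ne" already present; 4 new (n, e, v, i)
  "nerunsar" → prefix "ne" already present; 6 new (r, u, n, s, a, r)
  "mitorbelmi" → prefix "mitor" already present; 5 new (b, e, l, m, i)
  "nelinmidor" → prefix "nelin" already present; 5 new (m, i, d, o, r)
Total nodes = 8 + 8 + 7 + 5 + 3 + 2 + 3 + 3 + 7 + 4 + 0 + 1 + 4 + 6 + 5 + 5 = 71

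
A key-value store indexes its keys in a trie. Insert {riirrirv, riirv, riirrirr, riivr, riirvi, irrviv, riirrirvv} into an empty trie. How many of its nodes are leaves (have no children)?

5

A leaf is a node with no children — equivalently, the end of a word that is not a proper prefix of any other stored word.
Those words: "irrviv", "riirrirr", "riirrirvv", "riirvi", "riivr"
Leaf count: 5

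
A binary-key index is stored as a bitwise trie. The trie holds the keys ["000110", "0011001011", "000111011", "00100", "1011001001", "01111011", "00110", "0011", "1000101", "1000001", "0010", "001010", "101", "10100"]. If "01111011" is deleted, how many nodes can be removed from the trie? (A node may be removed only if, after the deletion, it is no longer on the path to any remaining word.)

A node on "01111011"'s path can go only if nothing else ends at it or branches off below it.
The suffix "1111011" (7 nodes) is used only by "01111011"; the node for "0" still has the child "0", so pruning stops there.
Nodes removed: 7

7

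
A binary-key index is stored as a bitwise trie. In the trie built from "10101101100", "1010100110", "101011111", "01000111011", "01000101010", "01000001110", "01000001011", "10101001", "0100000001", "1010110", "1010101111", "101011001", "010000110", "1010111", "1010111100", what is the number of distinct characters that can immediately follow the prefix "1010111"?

The children of the "1010111" node are the distinct next characters among strings starting with "1010111".
Distinct next characters after "1010111": 1.
That node has 1 child edge.

1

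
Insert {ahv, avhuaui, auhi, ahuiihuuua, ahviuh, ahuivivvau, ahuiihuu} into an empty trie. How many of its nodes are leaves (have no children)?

A leaf is a node with no children — equivalently, the end of a word that is not a proper prefix of any other stored word.
Those words: "ahuiihuuua", "ahuivivvau", "ahviuh", "auhi", "avhuaui"
Leaf count: 5

5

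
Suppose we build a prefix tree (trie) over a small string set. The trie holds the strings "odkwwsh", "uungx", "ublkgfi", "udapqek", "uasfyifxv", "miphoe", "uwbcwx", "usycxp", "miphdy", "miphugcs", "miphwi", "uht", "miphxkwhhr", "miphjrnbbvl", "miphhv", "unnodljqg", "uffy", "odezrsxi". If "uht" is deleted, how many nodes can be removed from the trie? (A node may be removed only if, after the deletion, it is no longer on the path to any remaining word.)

A node on "uht"'s path can go only if nothing else ends at it or branches off below it.
The suffix "ht" (2 nodes) is used only by "uht"; the node for "u" still has the child "u", so pruning stops there.
Nodes removed: 2

2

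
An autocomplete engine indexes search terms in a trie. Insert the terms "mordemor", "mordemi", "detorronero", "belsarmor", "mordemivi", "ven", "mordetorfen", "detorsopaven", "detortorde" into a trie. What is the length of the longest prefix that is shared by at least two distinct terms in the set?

The deepest shared node is where two words last agree before diverging.
e.g. "mordemi" and "mordemivi" share the prefix "mordemi" of length 7; no pair shares a longer one.
Longest shared-prefix length: 7

7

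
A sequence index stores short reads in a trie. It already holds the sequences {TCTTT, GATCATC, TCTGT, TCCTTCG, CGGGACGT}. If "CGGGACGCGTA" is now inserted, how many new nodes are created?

4

Walking "CGGGACGCGTA" from the root, the first 7 characters ("CGGGACG") follow existing edges; "C" is the first miss.
So 11 − 7 = 4 new nodes.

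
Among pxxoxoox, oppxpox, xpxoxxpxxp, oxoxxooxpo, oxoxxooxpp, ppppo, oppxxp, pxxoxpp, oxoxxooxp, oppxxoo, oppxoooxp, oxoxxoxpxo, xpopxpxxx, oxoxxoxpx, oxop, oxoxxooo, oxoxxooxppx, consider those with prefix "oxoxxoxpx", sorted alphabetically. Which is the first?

oxoxxoxpx

DFS of the "oxoxxoxpx" subtree visits, in order: "oxoxxoxpx", "oxoxxoxpxo"
Position 1: oxoxxoxpx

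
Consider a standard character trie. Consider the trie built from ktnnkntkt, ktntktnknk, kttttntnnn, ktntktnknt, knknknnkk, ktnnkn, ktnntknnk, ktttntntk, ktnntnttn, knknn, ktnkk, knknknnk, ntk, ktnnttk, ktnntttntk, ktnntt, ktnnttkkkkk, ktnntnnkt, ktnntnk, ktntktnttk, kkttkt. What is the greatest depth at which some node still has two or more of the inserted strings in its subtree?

Look for the deepest trie node that still has at least two words in its subtree.
"ktntktnknk" and "ktntktnknt" agree on "ktntktnkn" (9 characters) before diverging; nothing deeper is shared.
Longest shared-prefix length: 9

9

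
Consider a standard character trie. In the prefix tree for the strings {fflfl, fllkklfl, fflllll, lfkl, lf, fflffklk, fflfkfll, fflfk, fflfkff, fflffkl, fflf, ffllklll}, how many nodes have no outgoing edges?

8

A leaf is a node with no children — equivalently, the end of a word that is not a proper prefix of any other stored word.
Those words: "fflffklk", "fflfkff", "fflfkfll", "fflfl", "ffllklll", "fflllll", "fllkklfl", "lfkl"
Leaf count: 8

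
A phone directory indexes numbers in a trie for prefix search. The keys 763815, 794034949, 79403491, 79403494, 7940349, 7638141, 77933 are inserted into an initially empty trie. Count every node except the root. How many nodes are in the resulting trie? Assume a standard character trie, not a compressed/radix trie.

21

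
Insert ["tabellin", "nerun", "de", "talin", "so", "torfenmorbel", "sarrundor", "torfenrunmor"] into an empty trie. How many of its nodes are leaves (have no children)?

8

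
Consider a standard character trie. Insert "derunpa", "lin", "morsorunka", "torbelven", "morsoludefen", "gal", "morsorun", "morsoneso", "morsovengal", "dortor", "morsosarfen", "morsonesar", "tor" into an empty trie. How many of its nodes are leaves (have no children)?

11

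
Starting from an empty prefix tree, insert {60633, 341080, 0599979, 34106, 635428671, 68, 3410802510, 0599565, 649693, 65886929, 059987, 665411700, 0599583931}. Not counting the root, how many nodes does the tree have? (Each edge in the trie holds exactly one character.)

Trace insertions, counting only characters that open a new branch:
  "60633" → 5 new (6, 0, 6, 3, 3)
  "341080" → 6 new (3, 4, 1, 0, 8, 0)
  "0599979" → 7 new (0, 5, 9, 9, 9, 7, 9)
  "34106" → prefix "3410" already present; 1 new (6)
  "635428671" → prefix "6" already present; 8 new (3, 5, 4, 2, 8, 6, 7, 1)
  "68" → prefix "6" already present; 1 new (8)
  "3410802510" → prefix "341080" already present; 4 new (2, 5, 1, 0)
  "0599565" → prefix "0599" already present; 3 new (5, 6, 5)
  "649693" → prefix "6" already present; 5 new (4, 9, 6, 9, 3)
  "65886929" → prefix "6" already present; 7 new (5, 8, 8, 6, 9, 2, 9)
  "059987" → prefix "0599" already present; 2 new (8, 7)
  "665411700" → prefix "6" already present; 8 new (6, 5, 4, 1, 1, 7, 0, 0)
  "0599583931" → prefix "05995" already present; 5 new (8, 3, 9, 3, 1)
Total nodes = 5 + 6 + 7 + 1 + 8 + 1 + 4 + 3 + 5 + 7 + 2 + 8 + 5 = 62

62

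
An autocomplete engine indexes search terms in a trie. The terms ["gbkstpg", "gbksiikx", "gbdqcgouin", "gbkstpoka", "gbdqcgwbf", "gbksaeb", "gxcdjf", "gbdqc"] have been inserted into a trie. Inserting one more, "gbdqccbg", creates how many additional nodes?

3

"gbdqc" is already a path in the trie; the remaining "cbg" must be added.
So 8 − 5 = 3 new nodes.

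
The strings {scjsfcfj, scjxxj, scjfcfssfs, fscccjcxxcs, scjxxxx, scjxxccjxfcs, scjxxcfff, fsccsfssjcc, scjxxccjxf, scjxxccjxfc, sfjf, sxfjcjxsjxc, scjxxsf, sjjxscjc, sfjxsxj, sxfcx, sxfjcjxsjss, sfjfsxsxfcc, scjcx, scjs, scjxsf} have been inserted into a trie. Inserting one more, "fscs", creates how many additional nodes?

1

"fsc" is already a path in the trie; the remaining "s" must be added.
So 4 − 3 = 1 new nodes.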